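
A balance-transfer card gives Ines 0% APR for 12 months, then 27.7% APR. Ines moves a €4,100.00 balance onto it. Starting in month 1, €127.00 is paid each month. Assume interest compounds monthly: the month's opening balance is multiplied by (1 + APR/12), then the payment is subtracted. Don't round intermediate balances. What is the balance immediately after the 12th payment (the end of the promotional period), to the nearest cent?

€2,576.00

Promo months 1–12 at r₀ = 0%/12 = 0; months 13+ at r₁ = 27.7%/12 = 0.0230833.
After month 12 (no interest yet): B = €4,100.00 − 12·€127.00 = €2,576.00.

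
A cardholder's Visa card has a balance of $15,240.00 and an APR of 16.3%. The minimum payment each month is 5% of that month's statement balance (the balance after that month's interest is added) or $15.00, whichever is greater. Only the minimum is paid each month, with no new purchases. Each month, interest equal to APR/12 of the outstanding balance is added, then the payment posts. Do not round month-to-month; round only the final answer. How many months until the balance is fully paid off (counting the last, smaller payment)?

128 months

Monthly rate r = 16.3%/12 = 1.35833% = 0.0135833.
While 5% of the post-interest balance exceeds $15.00, each month B ← (B·(1+r))·(1 − 0.05), i.e. B shrinks by the factor (1+r)·0.95 = 0.9629.
This holds for months 1–105. Entering month 106 the balance is $287.88; 5% of the post-interest balance is now below $15.00, so the flat $15.00 minimum applies from here.
From month 106 a fixed $15.00 at rate r clears $287.88 in 23 more payments. Total: 105 + 23 = 128 months.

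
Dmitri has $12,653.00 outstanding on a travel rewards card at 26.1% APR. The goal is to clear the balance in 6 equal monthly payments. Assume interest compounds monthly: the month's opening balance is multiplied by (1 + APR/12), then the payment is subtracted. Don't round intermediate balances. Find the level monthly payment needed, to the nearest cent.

Monthly rate r = 26.1%/12 = 2.175% = 0.02175.
Level-payment amortization: P = B₀·r / (1 − (1+r)^(−n)) = 12653.00·0.02175 / (1 − 1.02175^(−6)).
Denominator 1 − (1+r)^(−6) = 0.12111486.
P = 275.203 / 0.12111486 ≈ 2272.25.

$2,272.25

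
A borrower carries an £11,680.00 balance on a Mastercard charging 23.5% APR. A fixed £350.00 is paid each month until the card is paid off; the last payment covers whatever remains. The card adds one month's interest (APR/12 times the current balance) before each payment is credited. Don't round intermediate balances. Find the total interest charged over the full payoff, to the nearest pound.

Monthly rate r = 23.5%/12 = 1.95833% = 0.0195833.
Payoff takes n = ⌈−ln(1 − rB₀/P)/ln(1+r)⌉ = ⌈54.653⌉ = 55 payments; the last is £229.29.
Total paid = 54·£350.00 + £229.29 = £19,129.29.
Total interest = total paid − principal = £19,129.29 − £11,680.00 = £7,449.29.

£7,449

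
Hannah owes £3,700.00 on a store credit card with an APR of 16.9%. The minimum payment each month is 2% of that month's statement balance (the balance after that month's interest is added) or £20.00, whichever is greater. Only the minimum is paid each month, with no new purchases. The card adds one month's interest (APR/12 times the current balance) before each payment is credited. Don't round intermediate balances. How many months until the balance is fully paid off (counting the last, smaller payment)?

298 months

Monthly rate r = 16.9%/12 = 1.40833% = 0.0140833.
While 2% of the post-interest balance exceeds £20.00, each month B ← (B·(1+r))·(1 − 0.02), i.e. B shrinks by the factor (1+r)·0.98 = 0.9938.
This holds for months 1–213. Entering month 214 the balance is £984.11; 2% of the post-interest balance is now below £20.00, so the flat £20.00 minimum applies from here.
From month 214 a fixed £20.00 at rate r clears £984.11 in 85 more payments. Total: 213 + 85 = 298 months.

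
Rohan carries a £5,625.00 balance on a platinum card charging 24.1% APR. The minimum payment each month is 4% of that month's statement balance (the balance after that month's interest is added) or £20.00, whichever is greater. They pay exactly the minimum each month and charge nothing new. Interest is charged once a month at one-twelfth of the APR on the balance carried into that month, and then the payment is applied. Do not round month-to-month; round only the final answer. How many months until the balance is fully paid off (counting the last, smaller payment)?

Monthly rate r = 24.1%/12 = 2.00833% = 0.0200833.
While 4% of the post-interest balance exceeds £20.00, each month B ← (B·(1+r))·(1 − 0.04), i.e. B shrinks by the factor (1+r)·0.96 = 0.97928.
This holds for months 1–117. Entering month 118 the balance is £485.54; 4% of the post-interest balance is now below £20.00, so the flat £20.00 minimum applies from here.
From month 118 a fixed £20.00 at rate r clears £485.54 in 34 more payments. Total: 117 + 34 = 151 months.

151 months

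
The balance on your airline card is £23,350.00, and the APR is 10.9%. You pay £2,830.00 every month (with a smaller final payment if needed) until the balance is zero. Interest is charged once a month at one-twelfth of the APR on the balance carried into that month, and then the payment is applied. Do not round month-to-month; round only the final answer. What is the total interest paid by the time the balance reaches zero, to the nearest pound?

Monthly rate r = 10.9%/12 = 0.908333% = 0.00908333.
Payoff takes n = ⌈−ln(1 − rB₀/P)/ln(1+r)⌉ = ⌈8.615⌉ = 9 payments; the last is £1,744.41.
Total paid = 8·£2,830.00 + £1,744.41 = £24,384.41.
Total interest = total paid − principal = £24,384.41 − £23,350.00 = £1,034.41.

£1,034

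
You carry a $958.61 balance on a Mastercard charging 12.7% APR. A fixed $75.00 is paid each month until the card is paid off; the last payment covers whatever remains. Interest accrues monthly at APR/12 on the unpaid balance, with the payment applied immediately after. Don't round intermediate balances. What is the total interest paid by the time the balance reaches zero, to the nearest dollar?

$77

Monthly rate r = 12.7%/12 = 1.05833% = 0.0105833.
Payoff takes n = ⌈−ln(1 − rB₀/P)/ln(1+r)⌉ = ⌈13.805⌉ = 14 payments; the last is $60.46.
Total paid = 13·$75.00 + $60.46 = $1,035.46.
Total interest = total paid − principal = $1,035.46 − $958.61 = $76.85.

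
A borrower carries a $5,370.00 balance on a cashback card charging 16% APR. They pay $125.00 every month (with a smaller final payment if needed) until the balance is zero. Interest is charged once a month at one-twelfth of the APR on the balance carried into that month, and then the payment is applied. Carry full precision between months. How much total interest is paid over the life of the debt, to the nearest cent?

$2,656.64

Monthly rate r = 16%/12 = 1.33333% = 0.0133333.
Payoff takes n = ⌈−ln(1 − rB₀/P)/ln(1+r)⌉ = ⌈64.212⌉ = 65 payments; the last is $26.64.
Total paid = 64·$125.00 + $26.64 = $8,026.64.
Total interest = total paid − principal = $8,026.64 − $5,370.00 = $2,656.64.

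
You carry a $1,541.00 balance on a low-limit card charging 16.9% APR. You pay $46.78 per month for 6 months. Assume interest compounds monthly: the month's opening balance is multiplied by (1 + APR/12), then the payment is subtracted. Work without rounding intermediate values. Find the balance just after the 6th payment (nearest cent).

$1,385.14

Monthly rate r = 16.9%/12 = 1.40833% = 0.0140833.
Each month: B ← B·(1+r) − $46.78.
Month 1: interest $21.70; balance after payment $1,515.92.
Month 2: interest $21.35; balance after payment $1,490.49.
Month 3: interest $20.99; balance after payment $1,464.70.
Month 4: interest $20.63; balance after payment $1,438.55.
Month 5: interest $20.26; balance after payment $1,412.03.
Month 6: interest $19.89; balance after payment $1,385.14.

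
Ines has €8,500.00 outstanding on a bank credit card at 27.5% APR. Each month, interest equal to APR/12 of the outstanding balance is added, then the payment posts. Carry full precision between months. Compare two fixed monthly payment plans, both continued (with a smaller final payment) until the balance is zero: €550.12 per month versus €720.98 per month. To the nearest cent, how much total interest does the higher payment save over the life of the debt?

€591.08

Monthly rate r = 27.5%/12 = 2.29167% = 0.0229167.
At €550.12/mo: n = ⌈−ln(1 − rB₀/P)/ln(1+r)⌉ = 20 payments (last €161.33); total interest = total paid − €8,500.00 = €2,113.61.
At €720.98/mo: 14 payments (last €649.79); total interest €1,522.53.
Interest saved = €2,113.61 − €1,522.53 = €591.08.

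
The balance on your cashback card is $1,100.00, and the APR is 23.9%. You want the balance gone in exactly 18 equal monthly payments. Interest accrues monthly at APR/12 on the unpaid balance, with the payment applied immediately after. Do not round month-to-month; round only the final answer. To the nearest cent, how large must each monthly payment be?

Monthly rate r = 23.9%/12 = 1.99167% = 0.0199167.
Level-payment amortization: P = B₀·r / (1 − (1+r)^(−n)) = 1100.00·0.0199167 / (1 − 1.01992^(−18)).
Denominator 1 − (1+r)^(−18) = 0.298810179.
P = 21.9083 / 0.298810179 ≈ 73.32.

$73.32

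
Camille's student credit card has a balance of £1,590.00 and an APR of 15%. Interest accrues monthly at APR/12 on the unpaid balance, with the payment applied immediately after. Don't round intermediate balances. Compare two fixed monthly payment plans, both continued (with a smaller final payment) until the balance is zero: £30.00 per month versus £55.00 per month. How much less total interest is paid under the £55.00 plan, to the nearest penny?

£637.78

Monthly rate r = 15%/12 = 1.25% = 0.0125.
At £30.00/mo: n = ⌈−ln(1 − rB₀/P)/ln(1+r)⌉ = 88 payments (last £13.16); total interest = total paid − £1,590.00 = £1,033.16.
At £55.00/mo: 37 payments (last £5.38); total interest £395.38.
Interest saved = £1,033.16 − £395.38 = £637.78.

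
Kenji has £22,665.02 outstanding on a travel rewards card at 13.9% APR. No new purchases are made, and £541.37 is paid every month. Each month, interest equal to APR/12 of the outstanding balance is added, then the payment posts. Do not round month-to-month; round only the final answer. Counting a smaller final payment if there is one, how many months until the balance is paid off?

58 months

Monthly rate r = 13.9%/12 = 1.15833% = 0.0115833.
Recurrence: B ← B·(1+r) − £541.37.
Month 1: interest £262.54; balance after payment £22,386.19.
Month 2: interest £259.31; balance after payment £22,104.12.
Closed form: n = −ln(1 − rB₀/P)/ln(1+r) = −ln(0.51505)/ln(1.01158) ≈ 57.611, so the balance reaches zero during payment 58.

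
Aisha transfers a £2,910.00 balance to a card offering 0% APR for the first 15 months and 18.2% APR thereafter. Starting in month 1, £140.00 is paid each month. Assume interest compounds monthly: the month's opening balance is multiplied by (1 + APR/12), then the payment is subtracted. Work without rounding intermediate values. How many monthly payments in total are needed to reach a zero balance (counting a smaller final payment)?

22 months

Promo months 1–15 at r₀ = 0%/12 = 0; months 16+ at r₁ = 18.2%/12 = 0.0151667.
After month 15 (no interest yet): B = £2,910.00 − 15·£140.00 = £810.00.
Then at r₁ with £140.00/mo: n₂ = −ln(1 − r₁·B/P)/ln(1+r₁) ≈ 6.10 → 7 more payments.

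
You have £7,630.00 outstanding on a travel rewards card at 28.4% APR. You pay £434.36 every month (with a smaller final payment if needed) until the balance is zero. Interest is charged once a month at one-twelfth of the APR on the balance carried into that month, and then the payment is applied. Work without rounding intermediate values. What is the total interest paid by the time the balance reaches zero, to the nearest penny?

£2,349.28

Monthly rate r = 28.4%/12 = 2.36667% = 0.0236667.
Payoff takes n = ⌈−ln(1 − rB₀/P)/ln(1+r)⌉ = ⌈22.974⌉ = 23 payments; the last is £423.36.
Total paid = 22·£434.36 + £423.36 = £9,979.28.
Total interest = total paid − principal = £9,979.28 − £7,630.00 = £2,349.28.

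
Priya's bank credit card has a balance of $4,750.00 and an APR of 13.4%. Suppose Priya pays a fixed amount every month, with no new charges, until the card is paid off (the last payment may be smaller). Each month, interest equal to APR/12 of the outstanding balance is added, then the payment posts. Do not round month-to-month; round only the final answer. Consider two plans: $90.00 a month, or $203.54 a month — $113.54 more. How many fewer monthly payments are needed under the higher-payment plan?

Monthly rate r = 13.4%/12 = 1.11667% = 0.0111667.
At $90.00/mo: n = ⌈−ln(1 − rB₀/P)/ln(1+r)⌉ = 81 payments (last $13.32); total interest = total paid − $4,750.00 = $2,463.32.
At $203.54/mo: 28 payments (last $38.32); total interest $783.90.
Payments saved = 81 − 28 = 53.

53 fewer payments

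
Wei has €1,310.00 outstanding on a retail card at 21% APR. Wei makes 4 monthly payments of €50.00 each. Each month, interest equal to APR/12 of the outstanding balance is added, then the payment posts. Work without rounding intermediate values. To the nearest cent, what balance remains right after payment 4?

Monthly rate r = 21%/12 = 1.75% = 0.0175.
Each month: B ← B·(1+r) − €50.00.
Month 1: interest €22.93; balance after payment €1,282.92.
Month 2: interest €22.45; balance after payment €1,255.38.
Month 3: interest €21.97; balance after payment €1,227.35.
Month 4: interest €21.48; balance after payment €1,198.82.

€1,198.82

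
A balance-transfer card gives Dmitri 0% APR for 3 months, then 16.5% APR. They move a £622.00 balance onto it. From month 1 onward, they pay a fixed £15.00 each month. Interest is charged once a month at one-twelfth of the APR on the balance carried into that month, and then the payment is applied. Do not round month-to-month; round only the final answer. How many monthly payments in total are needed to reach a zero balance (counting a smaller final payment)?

59 months

Promo months 1–3 at r₀ = 0%/12 = 0; months 4+ at r₁ = 16.5%/12 = 0.01375.
After month 3 (no interest yet): B = £622.00 − 3·£15.00 = £577.00.
Then at r₁ with £15.00/mo: n₂ = −ln(1 − r₁·B/P)/ln(1+r₁) ≈ 55.12 → 56 more payments.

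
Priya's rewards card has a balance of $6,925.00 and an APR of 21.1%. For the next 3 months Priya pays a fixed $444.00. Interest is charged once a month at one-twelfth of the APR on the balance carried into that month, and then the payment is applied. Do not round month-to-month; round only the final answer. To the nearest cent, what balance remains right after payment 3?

Monthly rate r = 21.1%/12 = 1.75833% = 0.0175833.
Each month: B ← B·(1+r) − $444.00.
Month 1: interest $121.76; balance after payment $6,602.76.
Month 2: interest $116.10; balance after payment $6,274.86.
Month 3: interest $110.33; balance after payment $5,941.20.

$5,941.20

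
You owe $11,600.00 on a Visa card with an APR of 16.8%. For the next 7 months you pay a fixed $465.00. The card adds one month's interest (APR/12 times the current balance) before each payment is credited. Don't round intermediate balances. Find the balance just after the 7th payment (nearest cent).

$9,390.73

Monthly rate r = 16.8%/12 = 1.4% = 0.014.
Each month: B ← B·(1+r) − $465.00.
Month 1: interest $162.40; balance after payment $11,297.40.
Month 2: interest $158.16; balance after payment $10,990.56.
Month 3: interest $153.87; balance after payment $10,679.43.
Month 4: interest $149.51; balance after payment $10,363.94.
Month 5: interest $145.10; balance after payment $10,044.04.
Month 6: interest $140.62; balance after payment $9,719.66.
Month 7: interest $136.08; balance after payment $9,390.73.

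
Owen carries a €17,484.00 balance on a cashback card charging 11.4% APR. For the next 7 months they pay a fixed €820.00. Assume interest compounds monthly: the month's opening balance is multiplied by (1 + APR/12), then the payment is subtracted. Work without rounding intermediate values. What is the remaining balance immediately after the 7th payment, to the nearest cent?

€12,774.15

Monthly rate r = 11.4%/12 = 0.95% = 0.0095.
Each month: B ← B·(1+r) − €820.00.
Month 1: interest €166.10; balance after payment €16,830.10.
Month 2: interest €159.89; balance after payment €16,169.98.
Month 3: interest €153.61; balance after payment €15,503.60.
Month 4: interest €147.28; balance after payment €14,830.88.
Month 5: interest €140.89; balance after payment €14,151.78.
Month 6: interest €134.44; balance after payment €13,466.22.
Month 7: interest €127.93; balance after payment €12,774.15.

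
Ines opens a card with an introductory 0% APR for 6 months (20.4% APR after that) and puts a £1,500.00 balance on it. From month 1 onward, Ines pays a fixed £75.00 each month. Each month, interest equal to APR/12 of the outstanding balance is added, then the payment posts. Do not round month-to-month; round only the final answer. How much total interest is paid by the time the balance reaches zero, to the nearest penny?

Promo months 1–6 at r₀ = 0%/12 = 0; months 7+ at r₁ = 20.4%/12 = 0.017.
After month 6 (no interest yet): B = £1,500.00 − 6·£75.00 = £1,050.00.
Then at r₁ with £75.00/mo: n₂ = −ln(1 − r₁·B/P)/ln(1+r₁) ≈ 16.12 → 17 more payments.
Total paid = 22·£75.00 + £9.39 = £1,659.39; interest = £1,659.39 − £1,500.00 = £159.39.

£159.39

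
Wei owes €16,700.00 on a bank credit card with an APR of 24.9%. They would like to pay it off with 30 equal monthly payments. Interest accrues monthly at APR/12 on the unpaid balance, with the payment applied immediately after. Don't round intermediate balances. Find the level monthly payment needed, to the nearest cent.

€753.37

Monthly rate r = 24.9%/12 = 2.075% = 0.02075.
Level-payment amortization: P = B₀·r / (1 − (1+r)^(−n)) = 16700.00·0.02075 / (1 − 1.02075^(−30)).
Denominator 1 − (1+r)^(−30) = 0.459969434.
P = 346.525 / 0.459969434 ≈ 753.37.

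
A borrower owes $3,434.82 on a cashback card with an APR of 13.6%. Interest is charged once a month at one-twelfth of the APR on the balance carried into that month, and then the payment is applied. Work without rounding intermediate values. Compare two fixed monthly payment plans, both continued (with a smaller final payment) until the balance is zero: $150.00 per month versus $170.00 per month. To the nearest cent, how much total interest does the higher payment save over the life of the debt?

Monthly rate r = 13.6%/12 = 1.13333% = 0.0113333.
At $150.00/mo: n = ⌈−ln(1 − rB₀/P)/ln(1+r)⌉ = 27 payments (last $99.31); total interest = total paid − $3,434.82 = $564.49.
At $170.00/mo: 24 payments (last $12.90); total interest $488.08.
Interest saved = $564.49 − $488.08 = $76.41.

$76.41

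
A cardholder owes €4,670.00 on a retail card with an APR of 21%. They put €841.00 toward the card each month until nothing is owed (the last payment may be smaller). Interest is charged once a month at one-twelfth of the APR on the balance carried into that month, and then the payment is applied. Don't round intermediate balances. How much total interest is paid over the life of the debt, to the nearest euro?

Monthly rate r = 21%/12 = 1.75% = 0.0175.
Payoff takes n = ⌈−ln(1 − rB₀/P)/ln(1+r)⌉ = ⌈5.893⌉ = 6 payments; the last is €751.33.
Total paid = 5·€841.00 + €751.33 = €4,956.33.
Total interest = total paid − principal = €4,956.33 − €4,670.00 = €286.33.

€286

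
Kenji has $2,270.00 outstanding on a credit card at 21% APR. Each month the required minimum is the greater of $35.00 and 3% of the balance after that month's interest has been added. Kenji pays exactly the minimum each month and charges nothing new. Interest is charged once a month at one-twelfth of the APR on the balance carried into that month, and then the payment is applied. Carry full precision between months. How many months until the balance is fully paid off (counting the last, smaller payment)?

102 months

Monthly rate r = 21%/12 = 1.75% = 0.0175.
While 3% of the post-interest balance exceeds $35.00, each month B ← (B·(1+r))·(1 − 0.03), i.e. B shrinks by the factor (1+r)·0.97 = 0.98698.
This holds for months 1–53. Entering month 54 the balance is $1,133.06; 3% of the post-interest balance is now below $35.00, so the flat $35.00 minimum applies from here.
From month 54 a fixed $35.00 at rate r clears $1,133.06 in 49 more payments. Total: 53 + 49 = 102 months.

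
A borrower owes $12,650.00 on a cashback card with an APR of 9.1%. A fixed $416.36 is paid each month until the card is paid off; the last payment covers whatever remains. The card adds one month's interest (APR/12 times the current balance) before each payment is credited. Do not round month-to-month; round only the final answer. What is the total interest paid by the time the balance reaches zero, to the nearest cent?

Monthly rate r = 9.1%/12 = 0.758333% = 0.00758333.
Payoff takes n = ⌈−ln(1 − rB₀/P)/ln(1+r)⌉ = ⌈34.665⌉ = 35 payments; the last is $277.19.
Total paid = 34·$416.36 + $277.19 = $14,433.43.
Total interest = total paid − principal = $14,433.43 − $12,650.00 = $1,783.43.

$1,783.43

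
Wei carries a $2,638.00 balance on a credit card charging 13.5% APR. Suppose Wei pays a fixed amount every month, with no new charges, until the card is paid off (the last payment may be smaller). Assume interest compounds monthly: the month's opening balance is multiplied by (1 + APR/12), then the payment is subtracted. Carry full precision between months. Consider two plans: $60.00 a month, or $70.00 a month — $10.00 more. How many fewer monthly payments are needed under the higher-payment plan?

12 fewer payments

Monthly rate r = 13.5%/12 = 1.125% = 0.01125.
At $60.00/mo: n = ⌈−ln(1 − rB₀/P)/ln(1+r)⌉ = 62 payments (last $0.19); total interest = total paid − $2,638.00 = $1,022.19.
At $70.00/mo: 50 payments (last $21.44); total interest $813.44.
Payments saved = 62 − 50 = 12.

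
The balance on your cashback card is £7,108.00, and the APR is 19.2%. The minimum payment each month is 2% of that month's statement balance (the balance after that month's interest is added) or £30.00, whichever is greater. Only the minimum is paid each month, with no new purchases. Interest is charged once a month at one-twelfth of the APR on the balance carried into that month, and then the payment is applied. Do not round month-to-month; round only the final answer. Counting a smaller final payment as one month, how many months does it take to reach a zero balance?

Monthly rate r = 19.2%/12 = 1.6% = 0.016.
While 2% of the post-interest balance exceeds £30.00, each month B ← (B·(1+r))·(1 − 0.02), i.e. B shrinks by the factor (1+r)·0.98 = 0.99568.
This holds for months 1–364. Entering month 365 the balance is £1,470.11; 2% of the post-interest balance is now below £30.00, so the flat £30.00 minimum applies from here.
From month 365 a fixed £30.00 at rate r clears £1,470.11 in 97 more payments. Total: 364 + 97 = 461 months.

461 months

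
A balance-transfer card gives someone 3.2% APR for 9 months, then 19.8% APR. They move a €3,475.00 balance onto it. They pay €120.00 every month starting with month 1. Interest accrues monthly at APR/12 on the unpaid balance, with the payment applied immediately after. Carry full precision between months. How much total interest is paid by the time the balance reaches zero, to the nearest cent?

€644.34

Promo months 1–9 at r₀ = 3.2%/12 = 0.00266667; months 10+ at r₁ = 19.8%/12 = 0.0165.
After month 9: iterate B ← B·(1+r₀) − €120.00 for 9 months → €2,467.70.
Then at r₁ with €120.00/mo: n₂ = −ln(1 − r₁·B/P)/ln(1+r₁) ≈ 25.33 → 26 more payments.
Total paid = 34·€120.00 + €39.34 = €4,119.34; interest = €4,119.34 − €3,475.00 = €644.34.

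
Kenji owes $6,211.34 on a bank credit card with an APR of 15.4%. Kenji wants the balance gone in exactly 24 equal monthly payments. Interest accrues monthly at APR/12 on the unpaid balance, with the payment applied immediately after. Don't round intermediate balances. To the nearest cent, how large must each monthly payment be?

$302.35

Monthly rate r = 15.4%/12 = 1.28333% = 0.0128333.
Level-payment amortization: P = B₀·r / (1 − (1+r)^(−n)) = 6211.34·0.0128333 / (1 − 1.01283^(−24)).
Denominator 1 − (1+r)^(−24) = 0.26364314.
P = 79.7122 / 0.26364314 ≈ 302.35.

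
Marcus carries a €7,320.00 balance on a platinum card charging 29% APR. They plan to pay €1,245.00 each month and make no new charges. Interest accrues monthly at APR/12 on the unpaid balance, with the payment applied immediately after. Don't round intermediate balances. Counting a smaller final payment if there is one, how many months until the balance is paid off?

Monthly rate r = 29%/12 = 2.41667% = 0.0241667.
Recurrence: B ← B·(1+r) − €1,245.00.
Month 1: interest €176.90; balance after payment €6,251.90.
Month 2: interest €151.09; balance after payment €5,157.99.
Closed form: n = −ln(1 − rB₀/P)/ln(1+r) = −ln(0.85791)/ln(1.02417) ≈ 6.418, so the balance reaches zero during payment 7.

7 months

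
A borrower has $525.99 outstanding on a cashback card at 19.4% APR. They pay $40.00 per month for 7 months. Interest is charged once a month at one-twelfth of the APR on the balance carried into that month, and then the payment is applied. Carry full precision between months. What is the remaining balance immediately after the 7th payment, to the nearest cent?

$294.53

Monthly rate r = 19.4%/12 = 1.61667% = 0.0161667.
Each month: B ← B·(1+r) − $40.00.
Month 1: interest $8.50; balance after payment $494.49.
Month 2: interest $7.99; balance after payment $462.49.
Month 3: interest $7.48; balance after payment $429.96.
Month 4: interest $6.95; balance after payment $396.92.
Month 5: interest $6.42; balance after payment $363.33.
Month 6: interest $5.87; balance after payment $329.21.
Month 7: interest $5.32; balance after payment $294.53.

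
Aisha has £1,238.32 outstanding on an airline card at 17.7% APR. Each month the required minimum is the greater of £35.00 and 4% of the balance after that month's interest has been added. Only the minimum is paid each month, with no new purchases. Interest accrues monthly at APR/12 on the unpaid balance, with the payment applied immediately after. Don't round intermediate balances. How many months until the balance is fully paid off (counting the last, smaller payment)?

Monthly rate r = 17.7%/12 = 1.475% = 0.01475.
While 4% of the post-interest balance exceeds £35.00, each month B ← (B·(1+r))·(1 − 0.04), i.e. B shrinks by the factor (1+r)·0.96 = 0.97416.
This holds for months 1–14. Entering month 15 the balance is £858.34; 4% of the post-interest balance is now below £35.00, so the flat £35.00 minimum applies from here.
From month 15 a fixed £35.00 at rate r clears £858.34 in 31 more payments. Total: 14 + 31 = 45 months.

45 months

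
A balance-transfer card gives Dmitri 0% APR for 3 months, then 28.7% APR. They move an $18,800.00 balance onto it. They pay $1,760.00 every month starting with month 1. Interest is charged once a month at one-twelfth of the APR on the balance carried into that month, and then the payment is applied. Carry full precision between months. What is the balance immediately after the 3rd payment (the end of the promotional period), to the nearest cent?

$13,520.00

Promo months 1–3 at r₀ = 0%/12 = 0; months 4+ at r₁ = 28.7%/12 = 0.0239167.
After month 3 (no interest yet): B = $18,800.00 − 3·$1,760.00 = $13,520.00.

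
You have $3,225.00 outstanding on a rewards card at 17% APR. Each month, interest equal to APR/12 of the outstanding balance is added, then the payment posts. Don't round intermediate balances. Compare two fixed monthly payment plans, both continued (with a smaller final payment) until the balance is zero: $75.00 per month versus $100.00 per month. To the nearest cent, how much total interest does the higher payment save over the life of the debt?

Monthly rate r = 17%/12 = 1.41667% = 0.0141667.
At $75.00/mo: n = ⌈−ln(1 − rB₀/P)/ln(1+r)⌉ = 67 payments (last $58.92); total interest = total paid − $3,225.00 = $1,783.92.
At $100.00/mo: 44 payments (last $39.43); total interest $1,114.43.
Interest saved = $1,783.92 − $1,114.43 = $669.49.

$669.49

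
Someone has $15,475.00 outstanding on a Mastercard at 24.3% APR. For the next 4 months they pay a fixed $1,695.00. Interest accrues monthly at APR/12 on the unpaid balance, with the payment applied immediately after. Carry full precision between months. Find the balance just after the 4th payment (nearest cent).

$9,778.33

Monthly rate r = 24.3%/12 = 2.025% = 0.02025.
Each month: B ← B·(1+r) − $1,695.00.
Month 1: interest $313.37; balance after payment $14,093.37.
Month 2: interest $285.39; balance after payment $12,683.76.
Month 3: interest $256.85; balance after payment $11,245.61.
Month 4: interest $227.72; balance after payment $9,778.33.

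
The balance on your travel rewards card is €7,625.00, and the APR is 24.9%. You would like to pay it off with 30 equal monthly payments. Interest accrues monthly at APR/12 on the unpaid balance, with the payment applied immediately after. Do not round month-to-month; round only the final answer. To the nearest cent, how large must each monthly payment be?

Monthly rate r = 24.9%/12 = 2.075% = 0.02075.
Level-payment amortization: P = B₀·r / (1 − (1+r)^(−n)) = 7625.00·0.02075 / (1 − 1.02075^(−30)).
Denominator 1 − (1+r)^(−30) = 0.459969434.
P = 158.219 / 0.459969434 ≈ 343.98.

€343.98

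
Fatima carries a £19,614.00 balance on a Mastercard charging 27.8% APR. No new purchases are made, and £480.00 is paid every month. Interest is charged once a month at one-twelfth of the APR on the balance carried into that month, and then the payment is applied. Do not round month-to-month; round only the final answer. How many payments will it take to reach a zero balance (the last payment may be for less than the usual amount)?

128 months

Monthly rate r = 27.8%/12 = 2.31667% = 0.0231667.
Recurrence: B ← B·(1+r) − £480.00.
Month 1: interest £454.39; balance after payment £19,588.39.
Month 2: interest £453.80; balance after payment £19,562.19.
Closed form: n = −ln(1 − rB₀/P)/ln(1+r) = −ln(0.053352)/ln(1.02317) ≈ 127.971, so the balance reaches zero during payment 128.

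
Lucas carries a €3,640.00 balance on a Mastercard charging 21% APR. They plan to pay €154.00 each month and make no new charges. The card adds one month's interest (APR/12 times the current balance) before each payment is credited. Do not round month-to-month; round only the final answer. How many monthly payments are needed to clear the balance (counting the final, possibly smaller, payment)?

31 payments

Monthly rate r = 21%/12 = 1.75% = 0.0175.
Recurrence: B ← B·(1+r) − €154.00.
Month 1: interest €63.70; balance after payment €3,549.70.
Month 2: interest €62.12; balance after payment €3,457.82.
Closed form: n = −ln(1 − rB₀/P)/ln(1+r) = −ln(0.58636)/ln(1.0175) ≈ 30.770, so the balance reaches zero during payment 31.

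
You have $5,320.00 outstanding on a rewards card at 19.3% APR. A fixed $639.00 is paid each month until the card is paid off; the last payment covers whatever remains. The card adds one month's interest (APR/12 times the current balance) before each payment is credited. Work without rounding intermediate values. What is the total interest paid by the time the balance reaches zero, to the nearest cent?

Monthly rate r = 19.3%/12 = 1.60833% = 0.0160833.
Payoff takes n = ⌈−ln(1 − rB₀/P)/ln(1+r)⌉ = ⌈9.010⌉ = 10 payments; the last is $6.41.
Total paid = 9·$639.00 + $6.41 = $5,757.41.
Total interest = total paid − principal = $5,757.41 − $5,320.00 = $437.41.

$437.41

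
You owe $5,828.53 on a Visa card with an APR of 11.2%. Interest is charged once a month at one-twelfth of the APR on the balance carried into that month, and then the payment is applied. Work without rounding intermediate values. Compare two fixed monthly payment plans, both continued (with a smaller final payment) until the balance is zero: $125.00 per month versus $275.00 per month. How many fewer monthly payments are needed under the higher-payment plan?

38 fewer payments

Monthly rate r = 11.2%/12 = 0.933333% = 0.00933333.
At $125.00/mo: n = ⌈−ln(1 − rB₀/P)/ln(1+r)⌉ = 62 payments (last $61.84); total interest = total paid − $5,828.53 = $1,858.31.
At $275.00/mo: 24 payments (last $199.98); total interest $696.45.
Payments saved = 62 − 24 = 38.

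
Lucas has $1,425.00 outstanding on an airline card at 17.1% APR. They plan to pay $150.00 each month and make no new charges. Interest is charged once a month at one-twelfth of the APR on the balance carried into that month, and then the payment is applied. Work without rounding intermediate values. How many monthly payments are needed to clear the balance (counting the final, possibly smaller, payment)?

Monthly rate r = 17.1%/12 = 1.425% = 0.01425.
Recurrence: B ← B·(1+r) − $150.00.
Month 1: interest $20.31; balance after payment $1,295.31.
Month 2: interest $18.46; balance after payment $1,163.76.
Closed form: n = −ln(1 − rB₀/P)/ln(1+r) = −ln(0.86462)/ln(1.01425) ≈ 10.280, so the balance reaches zero during payment 11.

11 payments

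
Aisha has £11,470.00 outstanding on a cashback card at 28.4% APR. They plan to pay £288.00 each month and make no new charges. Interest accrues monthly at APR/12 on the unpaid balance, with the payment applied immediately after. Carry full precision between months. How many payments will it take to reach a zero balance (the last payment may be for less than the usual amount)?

123 payments

Monthly rate r = 28.4%/12 = 2.36667% = 0.0236667.
Recurrence: B ← B·(1+r) − £288.00.
Month 1: interest £271.46; balance after payment £11,453.46.
Month 2: interest £271.07; balance after payment £11,436.52.
Closed form: n = −ln(1 − rB₀/P)/ln(1+r) = −ln(0.057442)/ln(1.02367) ≈ 122.140, so the balance reaches zero during payment 123.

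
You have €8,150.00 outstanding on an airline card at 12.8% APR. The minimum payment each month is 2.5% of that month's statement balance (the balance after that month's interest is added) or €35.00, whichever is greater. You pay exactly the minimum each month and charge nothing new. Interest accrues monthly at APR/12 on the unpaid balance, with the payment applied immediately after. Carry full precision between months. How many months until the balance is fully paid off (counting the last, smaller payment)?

173 months

Monthly rate r = 12.8%/12 = 1.06667% = 0.0106667.
While 2.5% of the post-interest balance exceeds €35.00, each month B ← (B·(1+r))·(1 − 0.025), i.e. B shrinks by the factor (1+r)·0.975 = 0.9854.
This holds for months 1–121. Entering month 122 the balance is €1,374.92; 2.5% of the post-interest balance is now below €35.00, so the flat €35.00 minimum applies from here.
From month 122 a fixed €35.00 at rate r clears €1,374.92 in 52 more payments. Total: 121 + 52 = 173 months.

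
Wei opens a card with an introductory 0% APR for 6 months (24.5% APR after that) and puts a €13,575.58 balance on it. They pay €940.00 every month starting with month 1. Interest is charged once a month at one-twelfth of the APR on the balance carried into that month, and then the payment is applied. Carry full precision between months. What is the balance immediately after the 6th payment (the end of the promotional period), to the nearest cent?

Promo months 1–6 at r₀ = 0%/12 = 0; months 7+ at r₁ = 24.5%/12 = 0.0204167.
After month 6 (no interest yet): B = €13,575.58 − 6·€940.00 = €7,935.58.

€7,935.58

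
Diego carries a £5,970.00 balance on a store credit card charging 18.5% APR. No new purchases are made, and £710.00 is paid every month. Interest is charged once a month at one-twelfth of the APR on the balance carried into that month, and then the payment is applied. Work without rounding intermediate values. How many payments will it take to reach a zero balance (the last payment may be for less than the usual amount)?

10 payments

Monthly rate r = 18.5%/12 = 1.54167% = 0.0154167.
Recurrence: B ← B·(1+r) − £710.00.
Month 1: interest £92.04; balance after payment £5,352.04.
Month 2: interest £82.51; balance after payment £4,724.55.
Closed form: n = −ln(1 − rB₀/P)/ln(1+r) = −ln(0.87037)/ln(1.01542) ≈ 9.075, so the balance reaches zero during payment 10.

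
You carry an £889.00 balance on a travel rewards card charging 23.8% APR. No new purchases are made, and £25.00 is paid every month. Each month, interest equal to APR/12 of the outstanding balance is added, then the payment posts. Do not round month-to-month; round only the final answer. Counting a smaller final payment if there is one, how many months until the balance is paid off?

63 payments

Monthly rate r = 23.8%/12 = 1.98333% = 0.0198333.
Recurrence: B ← B·(1+r) − £25.00.
Month 1: interest £17.63; balance after payment £881.63.
Month 2: interest £17.49; balance after payment £874.12.
Closed form: n = −ln(1 − rB₀/P)/ln(1+r) = −ln(0.29473)/ln(1.01983) ≈ 62.208, so the balance reaches zero during payment 63.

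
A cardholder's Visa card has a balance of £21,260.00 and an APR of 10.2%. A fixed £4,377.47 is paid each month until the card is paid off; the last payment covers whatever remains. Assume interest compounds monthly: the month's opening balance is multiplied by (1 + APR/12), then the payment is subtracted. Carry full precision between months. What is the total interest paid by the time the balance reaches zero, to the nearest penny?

£543.78

Monthly rate r = 10.2%/12 = 0.85% = 0.0085.
Payoff takes n = ⌈−ln(1 − rB₀/P)/ln(1+r)⌉ = ⌈4.981⌉ = 5 payments; the last is £4,293.90.
Total paid = 4·£4,377.47 + £4,293.90 = £21,803.78.
Total interest = total paid − principal = £21,803.78 − £21,260.00 = £543.78.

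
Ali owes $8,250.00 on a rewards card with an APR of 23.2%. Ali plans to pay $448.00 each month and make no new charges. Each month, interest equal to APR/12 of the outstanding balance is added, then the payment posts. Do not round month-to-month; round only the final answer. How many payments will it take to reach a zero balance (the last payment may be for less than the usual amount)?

23 payments

Monthly rate r = 23.2%/12 = 1.93333% = 0.0193333.
Recurrence: B ← B·(1+r) − $448.00.
Month 1: interest $159.50; balance after payment $7,961.50.
Month 2: interest $153.92; balance after payment $7,667.42.
Closed form: n = −ln(1 − rB₀/P)/ln(1+r) = −ln(0.64397)/ln(1.01933) ≈ 22.983, so the balance reaches zero during payment 23.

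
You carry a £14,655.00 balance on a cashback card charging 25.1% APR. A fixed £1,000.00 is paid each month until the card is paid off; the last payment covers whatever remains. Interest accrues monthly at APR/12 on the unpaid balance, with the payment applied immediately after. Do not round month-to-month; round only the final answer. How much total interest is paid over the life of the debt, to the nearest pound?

£3,030

Monthly rate r = 25.1%/12 = 2.09167% = 0.0209167.
Payoff takes n = ⌈−ln(1 − rB₀/P)/ln(1+r)⌉ = ⌈17.683⌉ = 18 payments; the last is £685.16.
Total paid = 17·£1,000.00 + £685.16 = £17,685.16.
Total interest = total paid − principal = £17,685.16 − £14,655.00 = £3,030.16.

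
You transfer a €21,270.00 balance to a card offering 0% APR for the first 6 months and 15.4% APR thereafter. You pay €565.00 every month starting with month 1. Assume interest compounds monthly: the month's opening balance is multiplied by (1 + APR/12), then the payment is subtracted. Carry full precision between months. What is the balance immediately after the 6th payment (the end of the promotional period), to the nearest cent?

€17,880.00

Promo months 1–6 at r₀ = 0%/12 = 0; months 7+ at r₁ = 15.4%/12 = 0.0128333.
After month 6 (no interest yet): B = €21,270.00 − 6·€565.00 = €17,880.00.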